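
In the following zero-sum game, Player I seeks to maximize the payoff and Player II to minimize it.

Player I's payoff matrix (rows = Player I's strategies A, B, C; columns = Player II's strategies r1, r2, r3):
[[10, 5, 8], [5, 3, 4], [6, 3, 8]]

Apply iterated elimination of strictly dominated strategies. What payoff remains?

Column r1 is strictly dominated by r2 for Player II (5<10, 3<5, 3<6); eliminate r1.
Column r3 is strictly dominated by r2 for Player II (5<8, 3<4, 3<8); eliminate r3.
Row C is strictly dominated by row A (5>3); eliminate C.
Row B is strictly dominated by row A (5>3); eliminate B.
Only (A, r2) remains, with payoff 5.

5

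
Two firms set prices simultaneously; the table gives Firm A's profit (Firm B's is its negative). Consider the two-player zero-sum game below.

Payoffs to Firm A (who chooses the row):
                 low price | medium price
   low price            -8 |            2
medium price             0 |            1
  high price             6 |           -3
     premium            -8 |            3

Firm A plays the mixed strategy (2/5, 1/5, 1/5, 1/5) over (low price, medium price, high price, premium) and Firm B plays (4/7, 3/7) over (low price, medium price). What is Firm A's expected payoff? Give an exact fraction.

Against (4/7, 3/7), each row's expected payoff is low price: -26/7; medium price: 3/7; high price: 15/7; premium: -23/7.
Taking the (2/5, 1/5, 1/5, 1/5)-weighted average: (2/5)·(-26/7) + (1/5)·(3/7) + (1/5)·(15/7) + (1/5)·(-23/7) = -57/35.

-57/35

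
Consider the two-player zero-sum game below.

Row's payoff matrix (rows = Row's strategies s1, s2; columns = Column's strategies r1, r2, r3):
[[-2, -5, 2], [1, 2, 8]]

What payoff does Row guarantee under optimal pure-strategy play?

1

Row minima: -5, 1 → Row's maximin is 1.
Column maxima: 1, 2, 8 → Column's minimax is 1.
They coincide at (s2, r1), so the value is 1.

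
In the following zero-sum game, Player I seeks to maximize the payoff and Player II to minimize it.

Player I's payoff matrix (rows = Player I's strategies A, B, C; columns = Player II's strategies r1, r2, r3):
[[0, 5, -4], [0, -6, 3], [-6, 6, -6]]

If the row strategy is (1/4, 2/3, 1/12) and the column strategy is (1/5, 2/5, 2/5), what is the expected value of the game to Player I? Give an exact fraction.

Against (1/5, 2/5, 2/5), each row's expected payoff is A: 2/5; B: -6/5; C: -6/5.
Taking the (1/4, 2/3, 1/12)-weighted average: (1/4)·(2/5) + (2/3)·(-6/5) + (1/12)·(-6/5) = -4/5.

-4/5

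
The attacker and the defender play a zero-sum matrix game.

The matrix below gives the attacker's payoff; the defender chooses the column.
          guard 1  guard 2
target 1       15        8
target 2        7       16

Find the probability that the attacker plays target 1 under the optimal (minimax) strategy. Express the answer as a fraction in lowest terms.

9/16

Row minima are 8 and 7, so the attacker's maximin is 8; column maxima are 15 and 16, so the defender's minimax is 15. These differ, so the equilibrium is in mixed strategies.
Let the attacker play target 1 with probability p. The defender is indifferent when 15p + 7(1−p) = 8p + 16(1−p), giving p = 9/16.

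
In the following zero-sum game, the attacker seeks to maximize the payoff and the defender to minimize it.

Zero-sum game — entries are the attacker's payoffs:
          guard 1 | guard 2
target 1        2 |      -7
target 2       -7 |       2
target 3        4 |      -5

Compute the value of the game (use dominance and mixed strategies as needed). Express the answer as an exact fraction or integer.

Row target 1 is strictly dominated by row target 3, so the attacker never plays it.
The remaining 2×2 game on (target 2, target 3) × (guard 1, guard 2) has no saddle point. Let the attacker play target 2 with probability p; indifference gives −7p + 4(1−p) = 2p − 5(1−p), so p = 1/2.
Similarly the defender's optimal q on guard 1 is 7/18, and the value is -7·(7/18) + (2)·(11/18) = -3/2.

-3/2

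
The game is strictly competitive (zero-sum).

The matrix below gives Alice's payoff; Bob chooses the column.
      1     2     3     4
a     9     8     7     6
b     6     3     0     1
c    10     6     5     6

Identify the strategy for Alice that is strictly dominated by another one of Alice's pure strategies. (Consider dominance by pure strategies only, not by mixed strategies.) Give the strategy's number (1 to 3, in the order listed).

2

Compare b with a: 9 > 6, 8 > 3, 7 > 0, 6 > 1.
So a strictly dominates b for Alice; b is strictly dominated.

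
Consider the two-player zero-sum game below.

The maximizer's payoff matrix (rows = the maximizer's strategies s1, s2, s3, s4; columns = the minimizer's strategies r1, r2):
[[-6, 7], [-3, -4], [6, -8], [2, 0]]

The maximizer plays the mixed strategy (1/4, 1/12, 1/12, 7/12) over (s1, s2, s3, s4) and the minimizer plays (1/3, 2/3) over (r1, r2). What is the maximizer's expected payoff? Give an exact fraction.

Against (1/3, 2/3), each row's expected payoff is s1: 8/3; s2: -11/3; s3: -10/3; s4: 2/3.
Taking the (1/4, 1/12, 1/12, 7/12)-weighted average: (1/4)·(8/3) + (1/12)·(-11/3) + (1/12)·(-10/3) + (7/12)·(2/3) = 17/36.

17/36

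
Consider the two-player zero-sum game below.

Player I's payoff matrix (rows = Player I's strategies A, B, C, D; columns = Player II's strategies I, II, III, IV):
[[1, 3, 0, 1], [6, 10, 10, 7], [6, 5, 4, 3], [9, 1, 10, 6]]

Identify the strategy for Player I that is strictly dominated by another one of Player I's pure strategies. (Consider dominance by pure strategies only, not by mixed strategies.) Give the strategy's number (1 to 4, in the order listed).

1

Compare A with B: 6 > 1, 10 > 3, 10 > 0, 7 > 1.
So B strictly dominates A for Player I; A is strictly dominated.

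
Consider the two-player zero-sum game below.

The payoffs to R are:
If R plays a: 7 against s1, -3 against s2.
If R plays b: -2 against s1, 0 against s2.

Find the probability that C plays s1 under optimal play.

Row minima are -3 and -2, so R's maximin is -2; column maxima are 7 and 0, so C's minimax is 0. These differ, so the equilibrium is in mixed strategies.
Let C play s1 with probability q. R is indifferent when 7q − 3(1−q) = −2q, giving q = 1/4.

1/4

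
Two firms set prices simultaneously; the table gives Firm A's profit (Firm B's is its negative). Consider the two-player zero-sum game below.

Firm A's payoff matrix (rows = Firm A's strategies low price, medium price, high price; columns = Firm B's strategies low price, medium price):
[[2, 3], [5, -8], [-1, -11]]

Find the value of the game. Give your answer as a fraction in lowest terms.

Row high price is strictly dominated by row medium price, so Firm A never plays it.
The remaining 2×2 game on (low price, medium price) × (low price, medium price) has no saddle point. Let Firm A play low price with probability p; indifference gives 2p + 5(1−p) = 3p − 8(1−p), so p = 13/14.
Similarly Firm B's optimal q on low price is 11/14, and the value is 2·(11/14) + (3)·(3/14) = 31/14.

31/14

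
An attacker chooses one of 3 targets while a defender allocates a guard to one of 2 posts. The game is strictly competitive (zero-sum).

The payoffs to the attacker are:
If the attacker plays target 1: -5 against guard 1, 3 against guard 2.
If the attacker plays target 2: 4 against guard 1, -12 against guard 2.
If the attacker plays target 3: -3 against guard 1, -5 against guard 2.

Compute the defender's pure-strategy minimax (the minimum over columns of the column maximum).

3

The worst case (largest entry) in each column is guard 1: 4, guard 2: 3.
The best (smallest) of these is 3.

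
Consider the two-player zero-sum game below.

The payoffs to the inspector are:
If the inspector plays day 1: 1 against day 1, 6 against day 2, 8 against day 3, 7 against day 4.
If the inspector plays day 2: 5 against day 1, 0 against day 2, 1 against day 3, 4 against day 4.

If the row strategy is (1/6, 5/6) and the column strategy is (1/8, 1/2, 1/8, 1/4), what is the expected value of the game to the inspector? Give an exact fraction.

39/16

Against (1/8, 1/2, 1/8, 1/4), each row's expected payoff is day 1: 47/8; day 2: 7/4.
Taking the (1/6, 5/6)-weighted average: (1/6)·(47/8) + (5/6)·(7/4) = 39/16.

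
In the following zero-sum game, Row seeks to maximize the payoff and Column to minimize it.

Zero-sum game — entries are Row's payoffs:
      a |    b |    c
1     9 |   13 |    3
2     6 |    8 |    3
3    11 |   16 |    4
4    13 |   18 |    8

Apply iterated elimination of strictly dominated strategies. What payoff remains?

Row 3 is strictly dominated by row 4 (13>11, 18>16, 8>4); eliminate 3.
Row 1 is strictly dominated by row 4 (13>9, 18>13, 8>3); eliminate 1.
Column b is strictly dominated by a for Column (6<8, 13<18); eliminate b.
Row 2 is strictly dominated by row 4 (13>6, 8>3); eliminate 2.
Column a is strictly dominated by c for Column (8<13); eliminate a.
Only (4, c) remains, with payoff 8.

8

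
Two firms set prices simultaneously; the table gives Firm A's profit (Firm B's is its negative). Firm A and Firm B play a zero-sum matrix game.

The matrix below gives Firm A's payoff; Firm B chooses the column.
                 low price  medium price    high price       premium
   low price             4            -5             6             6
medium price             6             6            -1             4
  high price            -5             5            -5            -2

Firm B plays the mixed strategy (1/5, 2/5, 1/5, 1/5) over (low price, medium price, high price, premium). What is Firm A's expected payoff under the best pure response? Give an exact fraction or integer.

low price: (4)·(1/5) + (-5)·(2/5) + (6)·(1/5) + (6)·(1/5) = 6/5.
medium price: (6)·(1/5) + (6)·(2/5) + (-1)·(1/5) + (4)·(1/5) = 21/5.
high price: (-5)·(1/5) + (5)·(2/5) + (-5)·(1/5) + (-2)·(1/5) = -2/5.
The best pure response is medium price with expected payoff 21/5.

21/5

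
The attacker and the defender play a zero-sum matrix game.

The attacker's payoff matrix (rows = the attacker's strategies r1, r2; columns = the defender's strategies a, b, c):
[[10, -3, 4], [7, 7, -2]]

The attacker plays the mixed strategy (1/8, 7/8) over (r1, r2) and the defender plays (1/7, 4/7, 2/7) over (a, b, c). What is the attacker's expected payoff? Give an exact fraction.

223/56

Against (1/7, 4/7, 2/7), each row's expected payoff is r1: 6/7; r2: 31/7.
Taking the (1/8, 7/8)-weighted average: (1/8)·(6/7) + (7/8)·(31/7) = 223/56.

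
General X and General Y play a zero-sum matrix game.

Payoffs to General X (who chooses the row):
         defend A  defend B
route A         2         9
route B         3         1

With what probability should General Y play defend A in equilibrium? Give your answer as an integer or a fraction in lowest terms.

8/9

Row minima are 2 and 1, so General X's maximin is 2; column maxima are 3 and 9, so General Y's minimax is 3. These differ, so the equilibrium is in mixed strategies.
Let General Y play defend A with probability q. General X is indifferent when 2q + 9(1−q) = 3q + (1−q), giving q = 8/9.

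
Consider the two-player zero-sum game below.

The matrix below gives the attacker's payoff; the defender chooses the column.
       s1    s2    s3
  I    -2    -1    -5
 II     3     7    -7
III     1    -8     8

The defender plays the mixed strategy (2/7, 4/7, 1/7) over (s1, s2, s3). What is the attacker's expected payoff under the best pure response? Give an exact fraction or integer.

I: (-2)·(2/7) + (-1)·(4/7) + (-5)·(1/7) = -13/7.
II: (3)·(2/7) + (7)·(4/7) + (-7)·(1/7) = 27/7.
III: (1)·(2/7) + (-8)·(4/7) + (8)·(1/7) = -22/7.
The best pure response is II with expected payoff 27/7.

27/7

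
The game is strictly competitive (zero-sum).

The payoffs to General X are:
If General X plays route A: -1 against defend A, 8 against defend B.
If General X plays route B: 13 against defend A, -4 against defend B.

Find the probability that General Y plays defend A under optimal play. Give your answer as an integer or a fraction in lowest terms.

6/13

Row minima are -1 and -4, so General X's maximin is -1; column maxima are 13 and 8, so General Y's minimax is 8. These differ, so the equilibrium is in mixed strategies.
Let General Y play defend A with probability q. General X is indifferent when −q + 8(1−q) = 13q − 4(1−q), giving q = 6/13.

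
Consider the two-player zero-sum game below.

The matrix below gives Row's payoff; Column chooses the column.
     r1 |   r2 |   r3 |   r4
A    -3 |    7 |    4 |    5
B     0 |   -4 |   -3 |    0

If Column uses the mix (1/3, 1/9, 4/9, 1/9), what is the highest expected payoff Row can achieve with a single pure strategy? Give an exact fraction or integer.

A: (-3)·(1/3) + (7)·(1/9) + (4)·(4/9) + (5)·(1/9) = 19/9.
B: (0)·(1/3) + (-4)·(1/9) + (-3)·(4/9) + (0)·(1/9) = -16/9.
The best pure response is A with expected payoff 19/9.

19/9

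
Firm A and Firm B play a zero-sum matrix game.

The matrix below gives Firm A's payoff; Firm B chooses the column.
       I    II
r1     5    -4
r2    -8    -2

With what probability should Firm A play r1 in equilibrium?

Row minima are -4 and -8, so Firm A's maximin is -4; column maxima are 5 and -2, so Firm B's minimax is -2. These differ, so the equilibrium is in mixed strategies.
Let Firm A play r1 with probability p. Firm B is indifferent when 5p − 8(1−p) = −4p − 2(1−p), giving p = 2/5.

2/5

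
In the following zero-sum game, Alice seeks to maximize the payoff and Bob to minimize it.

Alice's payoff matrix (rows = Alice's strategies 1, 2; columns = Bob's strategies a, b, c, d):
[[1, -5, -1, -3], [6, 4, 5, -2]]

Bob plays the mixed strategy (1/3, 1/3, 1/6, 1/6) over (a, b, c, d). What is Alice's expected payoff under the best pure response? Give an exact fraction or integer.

1: (1)·(1/3) + (-5)·(1/3) + (-1)·(1/6) + (-3)·(1/6) = -2.
2: (6)·(1/3) + (4)·(1/3) + (5)·(1/6) + (-2)·(1/6) = 23/6.
The best pure response is 2 with expected payoff 23/6.

23/6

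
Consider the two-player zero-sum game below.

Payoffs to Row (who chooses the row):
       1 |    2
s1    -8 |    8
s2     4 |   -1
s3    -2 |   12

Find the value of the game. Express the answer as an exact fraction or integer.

Row s1 is strictly dominated by row s3, so Row never plays it.
The remaining 2×2 game on (s2, s3) × (1, 2) has no saddle point. Let Row play s2 with probability p; indifference gives 4p − 2(1−p) = −p + 12(1−p), so p = 14/19.
Similarly Column's optimal q on 1 is 13/19, and the value is 4·(13/19) + (-1)·(6/19) = 46/19.

46/19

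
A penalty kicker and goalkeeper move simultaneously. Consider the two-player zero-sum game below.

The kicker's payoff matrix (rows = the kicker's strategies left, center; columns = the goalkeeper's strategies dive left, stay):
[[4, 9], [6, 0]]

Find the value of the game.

54/11

Row minima are 4 and 0, so the kicker's maximin is 4; column maxima are 6 and 9, so the goalkeeper's minimax is 6. These differ, so the equilibrium is in mixed strategies.
Let the kicker play left with probability p. The goalkeeper is indifferent when 4p + 6(1−p) = 9p, giving p = 6/11.
Let the goalkeeper play dive left with probability q. The kicker is indifferent when 4q + 9(1−q) = 6q, giving q = 9/11.
The value is 4·(9/11) + (9)·(2/11) = 54/11.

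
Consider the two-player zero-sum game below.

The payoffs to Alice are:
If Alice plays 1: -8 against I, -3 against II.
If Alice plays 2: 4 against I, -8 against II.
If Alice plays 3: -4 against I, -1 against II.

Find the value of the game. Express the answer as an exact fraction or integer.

Row 1 is strictly dominated by row 3, so Alice never plays it.
The remaining 2×2 game on (2, 3) × (I, II) has no saddle point. Let Alice play 2 with probability p; indifference gives 4p − 4(1−p) = −8p − (1−p), so p = 1/5.
Similarly Bob's optimal q on I is 7/15, and the value is 4·(7/15) + (-8)·(8/15) = -12/5.

-12/5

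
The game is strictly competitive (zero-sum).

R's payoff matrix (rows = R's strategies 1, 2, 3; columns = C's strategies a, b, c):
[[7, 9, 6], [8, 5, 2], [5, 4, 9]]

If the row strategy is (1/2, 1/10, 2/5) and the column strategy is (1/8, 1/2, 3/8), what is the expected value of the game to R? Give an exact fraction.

531/80

Against (1/8, 1/2, 3/8), each row's expected payoff is 1: 61/8; 2: 17/4; 3: 6.
Taking the (1/2, 1/10, 2/5)-weighted average: (1/2)·(61/8) + (1/10)·(17/4) + (2/5)·(6) = 531/80.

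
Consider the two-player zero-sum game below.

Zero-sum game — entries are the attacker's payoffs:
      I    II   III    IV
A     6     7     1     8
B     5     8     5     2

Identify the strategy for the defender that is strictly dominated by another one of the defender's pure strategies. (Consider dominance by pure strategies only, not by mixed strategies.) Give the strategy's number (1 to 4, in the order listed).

The defender prefers columns that give the attacker less. Compare II with I: 6 < 7, 5 < 8.
So I strictly dominates II for the defender; II is strictly dominated.

2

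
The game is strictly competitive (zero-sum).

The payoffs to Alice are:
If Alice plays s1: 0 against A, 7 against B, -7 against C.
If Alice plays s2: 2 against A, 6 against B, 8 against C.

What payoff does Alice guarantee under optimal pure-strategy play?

Row minima: -7, 2 → Alice's maximin is 2.
Column maxima: 2, 7, 8 → Bob's minimax is 2.
They coincide at (s2, A), so the value is 2.

2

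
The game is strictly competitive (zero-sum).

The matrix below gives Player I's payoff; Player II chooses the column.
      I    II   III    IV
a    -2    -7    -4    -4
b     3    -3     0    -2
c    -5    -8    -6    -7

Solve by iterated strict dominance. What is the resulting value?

-3

Row a is strictly dominated by row b (3>-2, -3>-7, 0>-4, -2>-4); eliminate a.
Row c is strictly dominated by row b (3>-5, -3>-8, 0>-6, -2>-7); eliminate c.
Column I is strictly dominated by II for Player II (-3<3); eliminate I.
Column IV is strictly dominated by II for Player II (-3<-2); eliminate IV.
Column III is strictly dominated by II for Player II (-3<0); eliminate III.
Only (b, II) remains, with payoff -3.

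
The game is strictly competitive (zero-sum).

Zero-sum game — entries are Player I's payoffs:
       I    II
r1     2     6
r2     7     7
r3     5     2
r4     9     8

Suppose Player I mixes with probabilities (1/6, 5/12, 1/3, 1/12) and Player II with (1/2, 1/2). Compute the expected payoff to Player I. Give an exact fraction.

Against (1/2, 1/2), each row's expected payoff is r1: 4; r2: 7; r3: 7/2; r4: 17/2.
Taking the (1/6, 5/12, 1/3, 1/12)-weighted average: (1/6)·(4) + (5/12)·(7) + (1/3)·(7/2) + (1/12)·(17/2) = 131/24.

131/24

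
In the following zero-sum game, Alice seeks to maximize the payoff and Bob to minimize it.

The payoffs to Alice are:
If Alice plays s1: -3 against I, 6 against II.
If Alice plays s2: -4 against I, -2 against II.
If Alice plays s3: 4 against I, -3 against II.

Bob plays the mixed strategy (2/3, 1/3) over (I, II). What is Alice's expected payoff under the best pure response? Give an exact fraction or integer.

s1: (-3)·(2/3) + (6)·(1/3) = 0.
s2: (-4)·(2/3) + (-2)·(1/3) = -10/3.
s3: (4)·(2/3) + (-3)·(1/3) = 5/3.
The best pure response is s3 with expected payoff 5/3.

5/3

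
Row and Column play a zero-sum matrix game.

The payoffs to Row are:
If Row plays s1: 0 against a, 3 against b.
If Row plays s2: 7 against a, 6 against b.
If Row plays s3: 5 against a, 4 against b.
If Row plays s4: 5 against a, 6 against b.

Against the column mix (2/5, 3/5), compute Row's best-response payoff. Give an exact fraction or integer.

32/5

s1: (0)·(2/5) + (3)·(3/5) = 9/5.
s2: (7)·(2/5) + (6)·(3/5) = 32/5.
s3: (5)·(2/5) + (4)·(3/5) = 22/5.
s4: (5)·(2/5) + (6)·(3/5) = 28/5.
The best pure response is s2 with expected payoff 32/5.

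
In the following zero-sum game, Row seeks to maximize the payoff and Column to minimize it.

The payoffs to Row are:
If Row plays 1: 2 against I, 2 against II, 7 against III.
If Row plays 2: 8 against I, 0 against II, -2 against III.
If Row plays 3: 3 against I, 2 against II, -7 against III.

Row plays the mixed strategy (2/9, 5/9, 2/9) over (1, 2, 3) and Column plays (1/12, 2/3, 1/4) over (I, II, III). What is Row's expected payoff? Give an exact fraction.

7/9

Against (1/12, 2/3, 1/4), each row's expected payoff is 1: 13/4; 2: 1/6; 3: -1/6.
Taking the (2/9, 5/9, 2/9)-weighted average: (2/9)·(13/4) + (5/9)·(1/6) + (2/9)·(-1/6) = 7/9.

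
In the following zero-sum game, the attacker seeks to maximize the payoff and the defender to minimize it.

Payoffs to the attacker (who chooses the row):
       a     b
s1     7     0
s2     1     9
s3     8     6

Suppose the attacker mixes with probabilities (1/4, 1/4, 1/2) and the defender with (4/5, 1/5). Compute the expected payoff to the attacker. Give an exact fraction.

Against (4/5, 1/5), each row's expected payoff is s1: 28/5; s2: 13/5; s3: 38/5.
Taking the (1/4, 1/4, 1/2)-weighted average: (1/4)·(28/5) + (1/4)·(13/5) + (1/2)·(38/5) = 117/20.

117/20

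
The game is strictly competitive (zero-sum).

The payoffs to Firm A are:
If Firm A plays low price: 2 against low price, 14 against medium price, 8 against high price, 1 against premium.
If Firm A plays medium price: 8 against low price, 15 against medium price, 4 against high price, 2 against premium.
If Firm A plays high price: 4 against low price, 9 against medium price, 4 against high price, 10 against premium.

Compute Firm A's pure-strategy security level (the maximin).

4

The worst-case payoff for each row is low price: 1, medium price: 2, high price: 4.
The best of these is 4.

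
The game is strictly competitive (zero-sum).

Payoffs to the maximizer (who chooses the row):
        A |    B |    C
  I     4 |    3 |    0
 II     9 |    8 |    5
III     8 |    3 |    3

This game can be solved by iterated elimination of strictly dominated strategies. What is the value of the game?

5

Row I is strictly dominated by row II (9>4, 8>3, 5>0); eliminate I.
Column A is strictly dominated by B for the minimizer (8<9, 3<8); eliminate A.
Row III is strictly dominated by row II (8>3, 5>3); eliminate III.
Column B is strictly dominated by C for the minimizer (5<8); eliminate B.
Only (II, C) remains, with payoff 5.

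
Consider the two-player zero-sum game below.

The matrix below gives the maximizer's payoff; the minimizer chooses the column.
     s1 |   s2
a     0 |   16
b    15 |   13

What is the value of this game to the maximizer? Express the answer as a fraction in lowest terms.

40/3

Row minima are 0 and 13, so the maximizer's maximin is 13; column maxima are 15 and 16, so the minimizer's minimax is 15. These differ, so the equilibrium is in mixed strategies.
Let the maximizer play a with probability p. The minimizer is indifferent when 15(1−p) = 16p + 13(1−p), giving p = 1/9.
Let the minimizer play s1 with probability q. The maximizer is indifferent when 16(1−q) = 15q + 13(1−q), giving q = 1/6.
The value is 0·(1/6) + (16)·(5/6) = 40/3.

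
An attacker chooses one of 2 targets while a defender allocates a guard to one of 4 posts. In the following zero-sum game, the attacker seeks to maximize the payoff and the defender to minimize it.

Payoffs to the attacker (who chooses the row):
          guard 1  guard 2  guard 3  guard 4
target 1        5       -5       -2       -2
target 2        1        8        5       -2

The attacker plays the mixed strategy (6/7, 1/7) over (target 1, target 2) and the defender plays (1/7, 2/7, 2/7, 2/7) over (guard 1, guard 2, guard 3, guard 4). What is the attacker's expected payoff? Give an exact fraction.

Against (1/7, 2/7, 2/7, 2/7), each row's expected payoff is target 1: -13/7; target 2: 23/7.
Taking the (6/7, 1/7)-weighted average: (6/7)·(-13/7) + (1/7)·(23/7) = -55/49.

-55/49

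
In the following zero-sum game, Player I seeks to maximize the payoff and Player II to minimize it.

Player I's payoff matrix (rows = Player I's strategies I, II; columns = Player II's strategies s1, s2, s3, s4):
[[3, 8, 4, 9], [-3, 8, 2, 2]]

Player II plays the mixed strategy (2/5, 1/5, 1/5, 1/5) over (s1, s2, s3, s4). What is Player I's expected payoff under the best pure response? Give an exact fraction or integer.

27/5

I: (3)·(2/5) + (8)·(1/5) + (4)·(1/5) + (9)·(1/5) = 27/5.
II: (-3)·(2/5) + (8)·(1/5) + (2)·(1/5) + (2)·(1/5) = 6/5.
The best pure response is I with expected payoff 27/5.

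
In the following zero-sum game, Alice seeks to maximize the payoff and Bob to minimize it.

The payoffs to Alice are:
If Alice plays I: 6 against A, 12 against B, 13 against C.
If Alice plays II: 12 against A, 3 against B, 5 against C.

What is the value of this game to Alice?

42/5

Column C is strictly dominated by B for Bob (it gives Alice more in every row).
The remaining 2×2 game on (I, II) × (A, B) has no saddle point. Let Alice play I with probability p; indifference gives 6p + 12(1−p) = 12p + 3(1−p), so p = 3/5.
Similarly Bob's optimal q on A is 3/5, and the value is 6·(3/5) + (12)·(2/5) = 42/5.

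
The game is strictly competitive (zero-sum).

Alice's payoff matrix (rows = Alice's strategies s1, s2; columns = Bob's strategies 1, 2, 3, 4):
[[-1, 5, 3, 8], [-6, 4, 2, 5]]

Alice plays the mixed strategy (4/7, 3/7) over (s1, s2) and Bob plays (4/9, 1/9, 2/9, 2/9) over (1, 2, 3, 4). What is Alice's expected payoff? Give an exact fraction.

74/63

Against (4/9, 1/9, 2/9, 2/9), each row's expected payoff is s1: 23/9; s2: -2/3.
Taking the (4/7, 3/7)-weighted average: (4/7)·(23/9) + (3/7)·(-2/3) = 74/63.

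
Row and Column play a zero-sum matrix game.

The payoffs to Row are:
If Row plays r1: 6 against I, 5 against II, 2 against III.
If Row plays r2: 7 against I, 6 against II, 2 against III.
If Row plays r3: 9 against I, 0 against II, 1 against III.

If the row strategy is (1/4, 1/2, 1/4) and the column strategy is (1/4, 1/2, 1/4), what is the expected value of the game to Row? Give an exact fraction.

35/8

Against (1/4, 1/2, 1/4), each row's expected payoff is r1: 9/2; r2: 21/4; r3: 5/2.
Taking the (1/4, 1/2, 1/4)-weighted average: (1/4)·(9/2) + (1/2)·(21/4) + (1/4)·(5/2) = 35/8.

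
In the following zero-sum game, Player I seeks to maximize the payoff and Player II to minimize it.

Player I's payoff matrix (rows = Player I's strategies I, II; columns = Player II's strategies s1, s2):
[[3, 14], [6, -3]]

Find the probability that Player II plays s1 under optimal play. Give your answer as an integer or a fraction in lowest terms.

Row minima are 3 and -3, so Player I's maximin is 3; column maxima are 6 and 14, so Player II's minimax is 6. These differ, so the equilibrium is in mixed strategies.
Let Player II play s1 with probability q. Player I is indifferent when 3q + 14(1−q) = 6q − 3(1−q), giving q = 17/20.

17/20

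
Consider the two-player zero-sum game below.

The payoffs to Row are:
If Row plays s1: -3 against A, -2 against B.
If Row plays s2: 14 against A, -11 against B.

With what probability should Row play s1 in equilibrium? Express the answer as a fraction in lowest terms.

Row minima are -3 and -11, so Row's maximin is -3; column maxima are 14 and -2, so Column's minimax is -2. These differ, so the equilibrium is in mixed strategies.
Let Row play s1 with probability p. Column is indifferent when −3p + 14(1−p) = −2p − 11(1−p), giving p = 25/26.

25/26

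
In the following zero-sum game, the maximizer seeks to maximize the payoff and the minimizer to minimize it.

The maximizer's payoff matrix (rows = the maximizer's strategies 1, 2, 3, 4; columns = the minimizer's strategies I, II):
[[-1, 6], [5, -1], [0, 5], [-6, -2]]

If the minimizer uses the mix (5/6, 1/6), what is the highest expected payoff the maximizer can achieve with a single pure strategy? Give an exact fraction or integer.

1: (-1)·(5/6) + (6)·(1/6) = 1/6.
2: (5)·(5/6) + (-1)·(1/6) = 4.
3: (0)·(5/6) + (5)·(1/6) = 5/6.
4: (-6)·(5/6) + (-2)·(1/6) = -16/3.
The best pure response is 2 with expected payoff 4.

4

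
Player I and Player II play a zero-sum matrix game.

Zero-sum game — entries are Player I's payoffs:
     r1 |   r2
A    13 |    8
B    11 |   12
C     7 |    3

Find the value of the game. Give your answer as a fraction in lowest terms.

Row C is strictly dominated by row A, so Player I never plays it.
The remaining 2×2 game on (A, B) × (r1, r2) has no saddle point. Let Player I play A with probability p; indifference gives 13p + 11(1−p) = 8p + 12(1−p), so p = 1/6.
Similarly Player II's optimal q on r1 is 2/3, and the value is 13·(2/3) + (8)·(1/3) = 34/3.

34/3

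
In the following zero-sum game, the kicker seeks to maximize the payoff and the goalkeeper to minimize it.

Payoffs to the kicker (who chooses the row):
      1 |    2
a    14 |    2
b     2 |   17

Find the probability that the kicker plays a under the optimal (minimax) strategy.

5/9

Row minima are 2 and 2, so the kicker's maximin is 2; column maxima are 14 and 17, so the goalkeeper's minimax is 14. These differ, so the equilibrium is in mixed strategies.
Let the kicker play a with probability p. The goalkeeper is indifferent when 14p + 2(1−p) = 2p + 17(1−p), giving p = 5/9.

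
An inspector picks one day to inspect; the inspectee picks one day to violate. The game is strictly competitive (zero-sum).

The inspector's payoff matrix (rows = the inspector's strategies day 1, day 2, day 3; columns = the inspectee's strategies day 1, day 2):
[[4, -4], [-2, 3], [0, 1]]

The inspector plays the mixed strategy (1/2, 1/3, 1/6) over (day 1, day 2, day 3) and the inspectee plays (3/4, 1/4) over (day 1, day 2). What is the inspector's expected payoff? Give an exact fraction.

Against (3/4, 1/4), each row's expected payoff is day 1: 2; day 2: -3/4; day 3: 1/4.
Taking the (1/2, 1/3, 1/6)-weighted average: (1/2)·(2) + (1/3)·(-3/4) + (1/6)·(1/4) = 19/24.

19/24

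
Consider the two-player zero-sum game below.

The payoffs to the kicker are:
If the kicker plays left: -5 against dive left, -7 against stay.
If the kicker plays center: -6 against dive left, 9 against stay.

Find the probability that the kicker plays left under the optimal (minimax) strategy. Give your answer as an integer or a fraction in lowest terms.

Row minima are -7 and -6, so the kicker's maximin is -6; column maxima are -5 and 9, so the goalkeeper's minimax is -5. These differ, so the equilibrium is in mixed strategies.
Let the kicker play left with probability p. The goalkeeper is indifferent when −5p − 6(1−p) = −7p + 9(1−p), giving p = 15/17.

15/17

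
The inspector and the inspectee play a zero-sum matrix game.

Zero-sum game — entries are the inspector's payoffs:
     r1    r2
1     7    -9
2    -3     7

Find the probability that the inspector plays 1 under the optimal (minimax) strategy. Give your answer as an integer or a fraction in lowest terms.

5/13

Row minima are -9 and -3, so the inspector's maximin is -3; column maxima are 7 and 7, so the inspectee's minimax is 7. These differ, so the equilibrium is in mixed strategies.
Let the inspector play 1 with probability p. The inspectee is indifferent when 7p − 3(1−p) = −9p + 7(1−p), giving p = 5/13.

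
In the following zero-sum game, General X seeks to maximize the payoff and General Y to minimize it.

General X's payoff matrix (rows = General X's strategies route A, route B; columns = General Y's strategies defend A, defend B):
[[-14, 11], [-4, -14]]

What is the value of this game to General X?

Row minima are -14 and -14, so General X's maximin is -14; column maxima are -4 and 11, so General Y's minimax is -4. These differ, so the equilibrium is in mixed strategies.
Let General X play route A with probability p. General Y is indifferent when −14p − 4(1−p) = 11p − 14(1−p), giving p = 2/7.
Let General Y play defend A with probability q. General X is indifferent when −14q + 11(1−q) = −4q − 14(1−q), giving q = 5/7.
The value is -14·(5/7) + (11)·(2/7) = -48/7.

-48/7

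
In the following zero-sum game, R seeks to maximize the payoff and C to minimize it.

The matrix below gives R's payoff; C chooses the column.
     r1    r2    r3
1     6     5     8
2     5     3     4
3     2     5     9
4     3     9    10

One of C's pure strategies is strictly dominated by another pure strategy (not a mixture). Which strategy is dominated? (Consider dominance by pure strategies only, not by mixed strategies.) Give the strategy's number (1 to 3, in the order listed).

3

C prefers columns that give R less. Compare r3 with r2: 5 < 8, 3 < 4, 5 < 9, 9 < 10.
So r2 strictly dominates r3 for C; r3 is strictly dominated.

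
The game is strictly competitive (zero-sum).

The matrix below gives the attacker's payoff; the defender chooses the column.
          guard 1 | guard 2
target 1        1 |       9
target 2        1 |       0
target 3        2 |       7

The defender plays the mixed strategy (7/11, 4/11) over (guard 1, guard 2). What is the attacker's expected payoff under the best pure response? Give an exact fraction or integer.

43/11

target 1: (1)·(7/11) + (9)·(4/11) = 43/11.
target 2: (1)·(7/11) + (0)·(4/11) = 7/11.
target 3: (2)·(7/11) + (7)·(4/11) = 42/11.
The best pure response is target 1 with expected payoff 43/11.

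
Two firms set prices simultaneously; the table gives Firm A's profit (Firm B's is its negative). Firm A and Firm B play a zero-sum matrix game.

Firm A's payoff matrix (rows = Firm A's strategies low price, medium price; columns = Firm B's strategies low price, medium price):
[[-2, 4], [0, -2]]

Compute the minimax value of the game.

-1/2

Row minima are -2 and -2, so Firm A's maximin is -2; column maxima are 0 and 4, so Firm B's minimax is 0. These differ, so the equilibrium is in mixed strategies.
Let Firm A play low price with probability p. Firm B is indifferent when −2p = 4p − 2(1−p), giving p = 1/4.
Let Firm B play low price with probability q. Firm A is indifferent when −2q + 4(1−q) = −2(1−q), giving q = 3/4.
The value is -2·(3/4) + (4)·(1/4) = -1/2.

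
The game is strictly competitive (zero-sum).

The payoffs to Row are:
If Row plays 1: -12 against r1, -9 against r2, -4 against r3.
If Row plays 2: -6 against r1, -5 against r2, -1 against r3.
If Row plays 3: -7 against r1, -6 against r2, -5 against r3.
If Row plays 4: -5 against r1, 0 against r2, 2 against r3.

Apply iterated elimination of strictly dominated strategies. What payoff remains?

-5

Column r2 is strictly dominated by r1 for Column (-12<-9, -6<-5, -7<-6, -5<0); eliminate r2.
Column r3 is strictly dominated by r1 for Column (-12<-4, -6<-1, -7<-5, -5<2); eliminate r3.
Row 1 is strictly dominated by row 2 (-6>-12); eliminate 1.
Row 2 is strictly dominated by row 4 (-5>-6); eliminate 2.
Row 3 is strictly dominated by row 4 (-5>-7); eliminate 3.
Only (4, r1) remains, with payoff -5.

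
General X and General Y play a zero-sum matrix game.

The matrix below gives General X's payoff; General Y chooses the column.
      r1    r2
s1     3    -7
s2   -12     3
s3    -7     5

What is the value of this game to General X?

-17/11

Row s2 is strictly dominated by row s3, so General X never plays it.
The remaining 2×2 game on (s1, s3) × (r1, r2) has no saddle point. Let General X play s1 with probability p; indifference gives 3p − 7(1−p) = −7p + 5(1−p), so p = 6/11.
Similarly General Y's optimal q on r1 is 6/11, and the value is 3·(6/11) + (-7)·(5/11) = -17/11.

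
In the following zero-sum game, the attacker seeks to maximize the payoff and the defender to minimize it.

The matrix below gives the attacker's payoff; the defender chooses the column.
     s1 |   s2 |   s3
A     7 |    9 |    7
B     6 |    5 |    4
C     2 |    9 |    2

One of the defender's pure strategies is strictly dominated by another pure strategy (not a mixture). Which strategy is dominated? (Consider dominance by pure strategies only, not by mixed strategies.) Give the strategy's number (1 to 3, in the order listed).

The defender prefers columns that give the attacker less. Compare s2 with s3: 7 < 9, 4 < 5, 2 < 9.
So s3 strictly dominates s2 for the defender; s2 is strictly dominated.

2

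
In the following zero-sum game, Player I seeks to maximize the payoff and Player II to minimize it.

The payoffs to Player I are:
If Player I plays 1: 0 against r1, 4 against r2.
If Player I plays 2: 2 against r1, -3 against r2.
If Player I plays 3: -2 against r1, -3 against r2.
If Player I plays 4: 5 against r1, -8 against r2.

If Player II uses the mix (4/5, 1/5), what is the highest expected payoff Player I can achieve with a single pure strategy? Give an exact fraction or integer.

12/5

1: (0)·(4/5) + (4)·(1/5) = 4/5.
2: (2)·(4/5) + (-3)·(1/5) = 1.
3: (-2)·(4/5) + (-3)·(1/5) = -11/5.
4: (5)·(4/5) + (-8)·(1/5) = 12/5.
The best pure response is 4 with expected payoff 12/5.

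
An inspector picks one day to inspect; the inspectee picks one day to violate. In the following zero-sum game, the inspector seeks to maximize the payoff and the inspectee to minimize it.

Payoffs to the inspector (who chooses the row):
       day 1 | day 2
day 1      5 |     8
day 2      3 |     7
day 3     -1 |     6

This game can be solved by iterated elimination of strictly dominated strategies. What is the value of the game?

Row day 2 is strictly dominated by row day 1 (5>3, 8>7); eliminate day 2.
Row day 3 is strictly dominated by row day 1 (5>-1, 8>6); eliminate day 3.
Column day 2 is strictly dominated by day 1 for the inspectee (5<8); eliminate day 2.
Only (day 1, day 1) remains, with payoff 5.

5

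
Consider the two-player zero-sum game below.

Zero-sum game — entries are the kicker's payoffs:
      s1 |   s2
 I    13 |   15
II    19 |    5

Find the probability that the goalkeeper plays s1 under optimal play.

5/8

Row minima are 13 and 5, so the kicker's maximin is 13; column maxima are 19 and 15, so the goalkeeper's minimax is 15. These differ, so the equilibrium is in mixed strategies.
Let the goalkeeper play s1 with probability q. The kicker is indifferent when 13q + 15(1−q) = 19q + 5(1−q), giving q = 5/8.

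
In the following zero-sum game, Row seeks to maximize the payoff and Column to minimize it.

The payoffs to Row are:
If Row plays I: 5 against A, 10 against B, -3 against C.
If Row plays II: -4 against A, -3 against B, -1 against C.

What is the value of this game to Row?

-17/11

Column B is strictly dominated by A for Column (it gives Row more in every row).
The remaining 2×2 game on (I, II) × (A, C) has no saddle point. Let Row play I with probability p; indifference gives 5p − 4(1−p) = −3p − (1−p), so p = 3/11.
Similarly Column's optimal q on A is 2/11, and the value is 5·(2/11) + (-3)·(9/11) = -17/11.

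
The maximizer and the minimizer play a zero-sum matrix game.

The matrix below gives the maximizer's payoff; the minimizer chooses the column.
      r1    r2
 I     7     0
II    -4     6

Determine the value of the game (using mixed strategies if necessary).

42/17

Row minima are 0 and -4, so the maximizer's maximin is 0; column maxima are 7 and 6, so the minimizer's minimax is 6. These differ, so the equilibrium is in mixed strategies.
Let the maximizer play I with probability p. The minimizer is indifferent when 7p − 4(1−p) = 6(1−p), giving p = 10/17.
Let the minimizer play r1 with probability q. The maximizer is indifferent when 7q = −4q + 6(1−q), giving q = 6/17.
The value is 7·(6/17) + (0)·(11/17) = 42/17.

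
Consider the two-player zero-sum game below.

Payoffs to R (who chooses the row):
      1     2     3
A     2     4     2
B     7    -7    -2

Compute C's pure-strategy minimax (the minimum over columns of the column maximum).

The worst case (largest entry) in each column is 1: 7, 2: 4, 3: 2.
The best (smallest) of these is 2.

2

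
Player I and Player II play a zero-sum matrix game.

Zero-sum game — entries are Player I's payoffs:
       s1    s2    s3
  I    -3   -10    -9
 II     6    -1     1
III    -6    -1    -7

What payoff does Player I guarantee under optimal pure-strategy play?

Row minima: -10, -1, -7 → Player I's maximin is -1.
Column maxima: 6, -1, 1 → Player II's minimax is -1.
They coincide at (II, s2), so the value is -1.

-1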